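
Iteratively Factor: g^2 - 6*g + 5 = (g - 5)*(g - 1)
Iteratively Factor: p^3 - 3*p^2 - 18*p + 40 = (p - 2)*(p^2 - p - 20) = (p - 2)*(p + 4)*(p - 5)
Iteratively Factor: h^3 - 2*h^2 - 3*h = (h - 3)*(h^2 + h) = (h - 3)*(h + 1)*(h)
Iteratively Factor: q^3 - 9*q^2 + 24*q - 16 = (q - 4)*(q^2 - 5*q + 4) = (q - 4)^2*(q - 1)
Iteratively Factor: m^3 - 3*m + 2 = (m - 1)*(m^2 + m - 2) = (m - 1)*(m + 2)*(m - 1)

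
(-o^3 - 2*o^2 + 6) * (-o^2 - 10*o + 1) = o^5 + 12*o^4 + 19*o^3 - 8*o^2 - 60*o + 6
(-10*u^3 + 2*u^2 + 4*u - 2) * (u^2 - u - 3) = -10*u^5 + 12*u^4 + 32*u^3 - 12*u^2 - 10*u + 6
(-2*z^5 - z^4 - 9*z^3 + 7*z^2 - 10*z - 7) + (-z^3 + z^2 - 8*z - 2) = -2*z^5 - z^4 - 10*z^3 + 8*z^2 - 18*z - 9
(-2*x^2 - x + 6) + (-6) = -2*x^2 - x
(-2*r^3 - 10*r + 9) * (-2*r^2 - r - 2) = 4*r^5 + 2*r^4 + 24*r^3 - 8*r^2 + 11*r - 18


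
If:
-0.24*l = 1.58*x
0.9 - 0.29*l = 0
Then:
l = 3.10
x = -0.47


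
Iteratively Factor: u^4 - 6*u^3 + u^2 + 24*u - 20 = (u - 5)*(u^3 - u^2 - 4*u + 4) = (u - 5)*(u - 2)*(u^2 + u - 2) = (u - 5)*(u - 2)*(u + 2)*(u - 1)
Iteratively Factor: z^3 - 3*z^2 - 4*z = (z + 1)*(z^2 - 4*z) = z*(z + 1)*(z - 4)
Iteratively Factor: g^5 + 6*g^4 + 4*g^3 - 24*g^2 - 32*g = (g)*(g^4 + 6*g^3 + 4*g^2 - 24*g - 32) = g*(g + 2)*(g^3 + 4*g^2 - 4*g - 16) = g*(g + 2)^2*(g^2 + 2*g - 8) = g*(g - 2)*(g + 2)^2*(g + 4)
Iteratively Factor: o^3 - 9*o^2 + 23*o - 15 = (o - 5)*(o^2 - 4*o + 3) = (o - 5)*(o - 1)*(o - 3)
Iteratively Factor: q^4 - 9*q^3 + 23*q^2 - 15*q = (q - 1)*(q^3 - 8*q^2 + 15*q) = (q - 3)*(q - 1)*(q^2 - 5*q) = q*(q - 3)*(q - 1)*(q - 5)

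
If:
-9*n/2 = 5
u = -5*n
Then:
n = -10/9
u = 50/9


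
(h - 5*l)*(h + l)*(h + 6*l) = h^3 + 2*h^2*l - 29*h*l^2 - 30*l^3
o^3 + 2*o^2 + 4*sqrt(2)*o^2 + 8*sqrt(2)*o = o*(o + 2)*(o + 4*sqrt(2))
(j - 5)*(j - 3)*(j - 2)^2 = j^4 - 12*j^3 + 51*j^2 - 92*j + 60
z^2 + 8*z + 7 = (z + 1)*(z + 7)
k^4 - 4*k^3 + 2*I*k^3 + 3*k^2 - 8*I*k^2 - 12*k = k*(k - 4)*(k - I)*(k + 3*I)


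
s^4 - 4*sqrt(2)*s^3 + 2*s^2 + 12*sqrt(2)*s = s*(s - 3*sqrt(2))*(s - 2*sqrt(2))*(s + sqrt(2))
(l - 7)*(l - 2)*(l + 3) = l^3 - 6*l^2 - 13*l + 42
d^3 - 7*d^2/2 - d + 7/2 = (d - 7/2)*(d - 1)*(d + 1)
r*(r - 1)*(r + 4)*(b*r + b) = b*r^4 + 4*b*r^3 - b*r^2 - 4*b*r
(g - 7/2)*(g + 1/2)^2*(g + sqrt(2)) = g^4 - 5*g^3/2 + sqrt(2)*g^3 - 5*sqrt(2)*g^2/2 - 13*g^2/4 - 13*sqrt(2)*g/4 - 7*g/8 - 7*sqrt(2)/8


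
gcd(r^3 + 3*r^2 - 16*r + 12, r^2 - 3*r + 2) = r^2 - 3*r + 2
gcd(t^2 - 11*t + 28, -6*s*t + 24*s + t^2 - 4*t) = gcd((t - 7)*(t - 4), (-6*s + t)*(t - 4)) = t - 4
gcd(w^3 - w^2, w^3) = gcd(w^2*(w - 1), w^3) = w^2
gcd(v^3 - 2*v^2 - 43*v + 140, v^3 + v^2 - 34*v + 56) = v^2 + 3*v - 28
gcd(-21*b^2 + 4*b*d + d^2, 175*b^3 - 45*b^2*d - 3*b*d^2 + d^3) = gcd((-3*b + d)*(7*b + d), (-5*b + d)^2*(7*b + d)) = 7*b + d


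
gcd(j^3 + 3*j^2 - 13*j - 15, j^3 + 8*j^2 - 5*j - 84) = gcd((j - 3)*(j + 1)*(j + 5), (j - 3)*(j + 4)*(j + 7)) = j - 3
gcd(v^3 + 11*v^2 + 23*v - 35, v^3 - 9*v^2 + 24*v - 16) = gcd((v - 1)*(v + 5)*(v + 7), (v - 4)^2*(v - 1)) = v - 1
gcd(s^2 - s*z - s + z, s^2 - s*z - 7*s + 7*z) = -s + z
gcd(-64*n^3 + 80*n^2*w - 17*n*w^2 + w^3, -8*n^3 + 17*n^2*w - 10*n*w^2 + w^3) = 8*n^2 - 9*n*w + w^2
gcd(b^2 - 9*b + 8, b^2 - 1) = b - 1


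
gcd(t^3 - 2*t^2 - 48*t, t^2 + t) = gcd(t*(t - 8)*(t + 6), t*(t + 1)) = t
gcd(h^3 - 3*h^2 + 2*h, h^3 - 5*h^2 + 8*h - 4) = h^2 - 3*h + 2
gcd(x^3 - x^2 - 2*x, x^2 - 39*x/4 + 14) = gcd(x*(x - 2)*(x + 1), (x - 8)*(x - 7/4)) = 1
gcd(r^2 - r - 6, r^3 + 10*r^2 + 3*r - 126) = r - 3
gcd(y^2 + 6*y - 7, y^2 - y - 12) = 1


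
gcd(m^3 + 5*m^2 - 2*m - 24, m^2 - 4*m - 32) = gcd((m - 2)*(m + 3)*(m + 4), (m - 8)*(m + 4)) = m + 4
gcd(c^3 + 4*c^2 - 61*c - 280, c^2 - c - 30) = c + 5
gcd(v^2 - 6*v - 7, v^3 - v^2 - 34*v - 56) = v - 7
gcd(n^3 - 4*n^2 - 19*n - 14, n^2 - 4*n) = 1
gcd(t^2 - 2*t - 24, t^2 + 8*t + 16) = t + 4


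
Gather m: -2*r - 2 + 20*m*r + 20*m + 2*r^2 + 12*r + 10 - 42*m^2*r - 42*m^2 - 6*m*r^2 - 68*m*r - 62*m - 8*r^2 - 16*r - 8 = m^2*(-42*r - 42) + m*(-6*r^2 - 48*r - 42) - 6*r^2 - 6*r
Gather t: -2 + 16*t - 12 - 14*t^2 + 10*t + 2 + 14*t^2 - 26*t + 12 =0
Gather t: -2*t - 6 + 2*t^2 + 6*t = 2*t^2 + 4*t - 6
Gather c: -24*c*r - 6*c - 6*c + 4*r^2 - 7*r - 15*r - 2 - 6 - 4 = c*(-24*r - 12) + 4*r^2 - 22*r - 12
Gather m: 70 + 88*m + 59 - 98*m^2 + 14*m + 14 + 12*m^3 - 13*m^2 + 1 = 12*m^3 - 111*m^2 + 102*m + 144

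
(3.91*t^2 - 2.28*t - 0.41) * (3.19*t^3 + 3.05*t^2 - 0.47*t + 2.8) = 12.4729*t^5 + 4.6523*t^4 - 10.0996*t^3 + 10.7691*t^2 - 6.1913*t - 1.148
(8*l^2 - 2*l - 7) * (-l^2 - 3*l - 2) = -8*l^4 - 22*l^3 - 3*l^2 + 25*l + 14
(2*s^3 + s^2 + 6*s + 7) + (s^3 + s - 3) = 3*s^3 + s^2 + 7*s + 4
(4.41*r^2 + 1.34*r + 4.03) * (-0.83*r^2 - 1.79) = -3.6603*r^4 - 1.1122*r^3 - 11.2388*r^2 - 2.3986*r - 7.2137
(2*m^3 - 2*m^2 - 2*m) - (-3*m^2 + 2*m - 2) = 2*m^3 + m^2 - 4*m + 2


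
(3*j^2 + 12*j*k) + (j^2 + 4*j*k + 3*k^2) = 4*j^2 + 16*j*k + 3*k^2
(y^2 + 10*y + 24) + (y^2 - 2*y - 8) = 2*y^2 + 8*y + 16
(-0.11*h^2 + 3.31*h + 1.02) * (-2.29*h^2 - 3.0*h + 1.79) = 0.2519*h^4 - 7.2499*h^3 - 12.4627*h^2 + 2.8649*h + 1.8258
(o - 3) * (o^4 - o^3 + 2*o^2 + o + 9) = o^5 - 4*o^4 + 5*o^3 - 5*o^2 + 6*o - 27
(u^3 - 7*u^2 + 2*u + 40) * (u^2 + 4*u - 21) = u^5 - 3*u^4 - 47*u^3 + 195*u^2 + 118*u - 840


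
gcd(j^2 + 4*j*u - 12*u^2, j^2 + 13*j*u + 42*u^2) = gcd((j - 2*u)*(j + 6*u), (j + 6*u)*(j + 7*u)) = j + 6*u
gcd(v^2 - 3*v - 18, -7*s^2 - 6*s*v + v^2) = 1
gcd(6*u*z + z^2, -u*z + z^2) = z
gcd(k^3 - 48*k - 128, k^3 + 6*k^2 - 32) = k^2 + 8*k + 16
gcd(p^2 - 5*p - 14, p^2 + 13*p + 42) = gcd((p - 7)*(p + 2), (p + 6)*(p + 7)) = 1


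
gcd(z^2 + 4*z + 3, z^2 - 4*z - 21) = z + 3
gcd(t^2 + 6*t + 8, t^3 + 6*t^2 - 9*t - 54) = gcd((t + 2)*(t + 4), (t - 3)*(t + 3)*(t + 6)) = 1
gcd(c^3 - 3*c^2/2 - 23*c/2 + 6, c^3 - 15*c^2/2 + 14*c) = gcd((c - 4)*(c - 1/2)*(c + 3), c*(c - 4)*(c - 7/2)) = c - 4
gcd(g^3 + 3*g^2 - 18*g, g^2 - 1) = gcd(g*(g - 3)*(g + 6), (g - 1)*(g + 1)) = 1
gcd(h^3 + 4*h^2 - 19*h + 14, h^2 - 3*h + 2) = h^2 - 3*h + 2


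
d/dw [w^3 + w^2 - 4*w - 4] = 3*w^2 + 2*w - 4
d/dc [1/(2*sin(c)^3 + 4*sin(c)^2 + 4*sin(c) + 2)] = (-4*sin(c) + 3*cos(c)^2 - 5)*cos(c)/(2*(sin(c) + 1)^2*(sin(c)^2 + sin(c) + 1)^2)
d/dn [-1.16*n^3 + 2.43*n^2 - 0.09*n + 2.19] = -3.48*n^2 + 4.86*n - 0.09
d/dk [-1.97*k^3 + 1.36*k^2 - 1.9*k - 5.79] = -5.91*k^2 + 2.72*k - 1.9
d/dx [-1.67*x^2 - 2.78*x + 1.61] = -3.34*x - 2.78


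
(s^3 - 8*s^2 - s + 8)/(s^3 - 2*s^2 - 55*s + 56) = (s + 1)/(s + 7)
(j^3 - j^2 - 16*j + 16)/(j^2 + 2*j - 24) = (j^2 + 3*j - 4)/(j + 6)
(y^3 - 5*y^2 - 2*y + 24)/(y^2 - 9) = (y^2 - 2*y - 8)/(y + 3)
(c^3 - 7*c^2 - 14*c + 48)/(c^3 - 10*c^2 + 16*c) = (c + 3)/c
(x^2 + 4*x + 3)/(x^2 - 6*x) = (x^2 + 4*x + 3)/(x*(x - 6))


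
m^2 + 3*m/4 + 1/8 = (m + 1/4)*(m + 1/2)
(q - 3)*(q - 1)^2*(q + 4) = q^4 - q^3 - 13*q^2 + 25*q - 12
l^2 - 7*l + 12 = (l - 4)*(l - 3)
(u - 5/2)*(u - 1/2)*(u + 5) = u^3 + 2*u^2 - 55*u/4 + 25/4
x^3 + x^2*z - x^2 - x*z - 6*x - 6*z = (x - 3)*(x + 2)*(x + z)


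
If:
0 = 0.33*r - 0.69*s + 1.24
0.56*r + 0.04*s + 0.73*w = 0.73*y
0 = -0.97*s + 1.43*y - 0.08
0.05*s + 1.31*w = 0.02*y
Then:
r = 2.69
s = 3.08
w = -0.08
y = 2.15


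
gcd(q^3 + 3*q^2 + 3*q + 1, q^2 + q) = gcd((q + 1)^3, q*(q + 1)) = q + 1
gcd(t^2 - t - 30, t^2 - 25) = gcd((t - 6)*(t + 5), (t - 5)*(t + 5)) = t + 5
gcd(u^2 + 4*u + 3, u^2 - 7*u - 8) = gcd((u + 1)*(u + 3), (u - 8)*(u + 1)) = u + 1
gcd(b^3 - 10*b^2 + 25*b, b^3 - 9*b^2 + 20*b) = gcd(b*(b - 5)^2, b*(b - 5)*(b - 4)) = b^2 - 5*b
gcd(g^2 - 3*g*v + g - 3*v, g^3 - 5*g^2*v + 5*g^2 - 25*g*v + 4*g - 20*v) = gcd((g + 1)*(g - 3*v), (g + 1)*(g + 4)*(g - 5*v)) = g + 1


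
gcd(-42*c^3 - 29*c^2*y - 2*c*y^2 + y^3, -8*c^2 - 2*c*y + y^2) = 2*c + y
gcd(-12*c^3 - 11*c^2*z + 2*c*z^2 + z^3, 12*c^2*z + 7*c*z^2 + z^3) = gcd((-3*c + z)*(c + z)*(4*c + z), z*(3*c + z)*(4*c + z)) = 4*c + z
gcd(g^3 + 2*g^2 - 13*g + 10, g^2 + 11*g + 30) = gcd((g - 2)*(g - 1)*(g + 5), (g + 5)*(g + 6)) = g + 5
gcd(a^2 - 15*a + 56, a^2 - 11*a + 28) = a - 7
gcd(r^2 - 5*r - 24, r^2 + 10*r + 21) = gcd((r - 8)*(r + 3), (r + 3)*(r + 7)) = r + 3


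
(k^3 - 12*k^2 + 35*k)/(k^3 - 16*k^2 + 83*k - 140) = k/(k - 4)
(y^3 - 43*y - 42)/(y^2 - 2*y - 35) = (y^2 + 7*y + 6)/(y + 5)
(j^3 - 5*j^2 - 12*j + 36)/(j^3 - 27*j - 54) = (j - 2)/(j + 3)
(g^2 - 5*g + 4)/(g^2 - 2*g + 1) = (g - 4)/(g - 1)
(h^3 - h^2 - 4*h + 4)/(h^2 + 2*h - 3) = (h^2 - 4)/(h + 3)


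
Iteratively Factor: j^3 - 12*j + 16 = (j - 2)*(j^2 + 2*j - 8) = (j - 2)*(j + 4)*(j - 2)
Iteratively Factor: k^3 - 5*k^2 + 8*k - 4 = (k - 2)*(k^2 - 3*k + 2) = (k - 2)*(k - 1)*(k - 2)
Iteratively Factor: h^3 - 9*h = (h - 3)*(h^2 + 3*h) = h*(h - 3)*(h + 3)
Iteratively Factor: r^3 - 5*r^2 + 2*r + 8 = (r - 4)*(r^2 - r - 2) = (r - 4)*(r - 2)*(r + 1)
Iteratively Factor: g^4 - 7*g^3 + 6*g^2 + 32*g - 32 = (g - 1)*(g^3 - 6*g^2 + 32) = (g - 4)*(g - 1)*(g^2 - 2*g - 8) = (g - 4)*(g - 1)*(g + 2)*(g - 4)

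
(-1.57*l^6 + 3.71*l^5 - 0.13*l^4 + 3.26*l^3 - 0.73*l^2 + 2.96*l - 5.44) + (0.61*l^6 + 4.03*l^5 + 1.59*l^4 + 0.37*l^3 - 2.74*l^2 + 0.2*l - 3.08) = -0.96*l^6 + 7.74*l^5 + 1.46*l^4 + 3.63*l^3 - 3.47*l^2 + 3.16*l - 8.52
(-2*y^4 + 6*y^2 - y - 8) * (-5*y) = 10*y^5 - 30*y^3 + 5*y^2 + 40*y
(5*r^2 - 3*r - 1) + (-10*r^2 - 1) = -5*r^2 - 3*r - 2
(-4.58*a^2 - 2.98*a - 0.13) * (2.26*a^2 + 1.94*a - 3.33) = -10.3508*a^4 - 15.62*a^3 + 9.1764*a^2 + 9.6712*a + 0.4329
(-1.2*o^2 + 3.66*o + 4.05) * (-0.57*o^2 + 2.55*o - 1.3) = 0.684*o^4 - 5.1462*o^3 + 8.5845*o^2 + 5.5695*o - 5.265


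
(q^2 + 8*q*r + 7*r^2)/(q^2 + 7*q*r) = (q + r)/q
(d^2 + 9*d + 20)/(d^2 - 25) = (d + 4)/(d - 5)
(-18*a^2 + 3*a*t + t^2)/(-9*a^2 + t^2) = (6*a + t)/(3*a + t)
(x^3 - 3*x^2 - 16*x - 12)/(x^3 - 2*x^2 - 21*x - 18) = (x + 2)/(x + 3)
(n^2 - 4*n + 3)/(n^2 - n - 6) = (n - 1)/(n + 2)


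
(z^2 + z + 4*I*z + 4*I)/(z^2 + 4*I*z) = (z + 1)/z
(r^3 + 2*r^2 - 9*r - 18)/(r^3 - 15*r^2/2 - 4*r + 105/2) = 2*(r^2 + 5*r + 6)/(2*r^2 - 9*r - 35)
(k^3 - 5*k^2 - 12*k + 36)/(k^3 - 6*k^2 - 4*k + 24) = (k + 3)/(k + 2)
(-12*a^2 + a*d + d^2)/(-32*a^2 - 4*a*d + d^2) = (3*a - d)/(8*a - d)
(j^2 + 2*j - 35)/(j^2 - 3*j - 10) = (j + 7)/(j + 2)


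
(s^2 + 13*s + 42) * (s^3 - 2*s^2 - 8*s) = s^5 + 11*s^4 + 8*s^3 - 188*s^2 - 336*s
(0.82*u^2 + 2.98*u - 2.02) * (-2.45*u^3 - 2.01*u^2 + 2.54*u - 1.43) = -2.009*u^5 - 8.9492*u^4 + 1.042*u^3 + 10.4568*u^2 - 9.3922*u + 2.8886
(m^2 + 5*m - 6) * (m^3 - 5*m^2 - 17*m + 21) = m^5 - 48*m^3 - 34*m^2 + 207*m - 126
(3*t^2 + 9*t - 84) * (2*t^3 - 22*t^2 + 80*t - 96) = 6*t^5 - 48*t^4 - 126*t^3 + 2280*t^2 - 7584*t + 8064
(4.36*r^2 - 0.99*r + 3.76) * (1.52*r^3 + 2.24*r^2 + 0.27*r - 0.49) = 6.6272*r^5 + 8.2616*r^4 + 4.6748*r^3 + 6.0187*r^2 + 1.5003*r - 1.8424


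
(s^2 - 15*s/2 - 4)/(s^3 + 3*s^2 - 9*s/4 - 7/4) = 2*(s - 8)/(2*s^2 + 5*s - 7)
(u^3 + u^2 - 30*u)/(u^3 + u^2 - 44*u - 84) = u*(u - 5)/(u^2 - 5*u - 14)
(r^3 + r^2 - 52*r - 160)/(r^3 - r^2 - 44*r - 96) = (r + 5)/(r + 3)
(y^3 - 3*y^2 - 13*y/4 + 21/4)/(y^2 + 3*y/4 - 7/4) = (4*y^2 - 8*y - 21)/(4*y + 7)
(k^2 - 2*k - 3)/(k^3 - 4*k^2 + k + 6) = 1/(k - 2)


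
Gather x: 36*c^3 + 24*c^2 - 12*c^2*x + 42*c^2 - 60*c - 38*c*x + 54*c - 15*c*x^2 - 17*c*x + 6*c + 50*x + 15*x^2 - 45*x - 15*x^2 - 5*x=36*c^3 + 66*c^2 - 15*c*x^2 + x*(-12*c^2 - 55*c)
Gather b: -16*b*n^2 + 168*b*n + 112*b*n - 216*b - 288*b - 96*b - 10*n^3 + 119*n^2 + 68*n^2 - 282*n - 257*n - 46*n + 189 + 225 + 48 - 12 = b*(-16*n^2 + 280*n - 600) - 10*n^3 + 187*n^2 - 585*n + 450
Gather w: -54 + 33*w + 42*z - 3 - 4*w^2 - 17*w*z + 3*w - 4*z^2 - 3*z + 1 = -4*w^2 + w*(36 - 17*z) - 4*z^2 + 39*z - 56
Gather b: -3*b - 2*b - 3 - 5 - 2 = -5*b - 10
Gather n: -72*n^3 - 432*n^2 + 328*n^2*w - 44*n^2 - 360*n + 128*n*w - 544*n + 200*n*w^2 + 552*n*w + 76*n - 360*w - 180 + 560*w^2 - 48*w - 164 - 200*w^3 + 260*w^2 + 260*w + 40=-72*n^3 + n^2*(328*w - 476) + n*(200*w^2 + 680*w - 828) - 200*w^3 + 820*w^2 - 148*w - 304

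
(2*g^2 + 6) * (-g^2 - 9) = -2*g^4 - 24*g^2 - 54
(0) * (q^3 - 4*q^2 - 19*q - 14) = 0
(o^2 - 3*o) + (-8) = o^2 - 3*o - 8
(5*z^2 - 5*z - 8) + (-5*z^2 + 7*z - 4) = 2*z - 12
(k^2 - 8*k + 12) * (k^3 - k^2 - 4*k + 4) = k^5 - 9*k^4 + 16*k^3 + 24*k^2 - 80*k + 48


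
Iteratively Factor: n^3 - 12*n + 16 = (n + 4)*(n^2 - 4*n + 4) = (n - 2)*(n + 4)*(n - 2)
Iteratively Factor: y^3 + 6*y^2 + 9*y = (y + 3)*(y^2 + 3*y) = y*(y + 3)*(y + 3)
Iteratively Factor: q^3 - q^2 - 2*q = (q)*(q^2 - q - 2) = q*(q + 1)*(q - 2)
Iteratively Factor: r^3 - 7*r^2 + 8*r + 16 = (r - 4)*(r^2 - 3*r - 4) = (r - 4)^2*(r + 1)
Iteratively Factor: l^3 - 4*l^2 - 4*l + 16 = (l - 4)*(l^2 - 4) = (l - 4)*(l + 2)*(l - 2)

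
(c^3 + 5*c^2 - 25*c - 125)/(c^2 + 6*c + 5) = (c^2 - 25)/(c + 1)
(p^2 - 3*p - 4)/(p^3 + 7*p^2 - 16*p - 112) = (p + 1)/(p^2 + 11*p + 28)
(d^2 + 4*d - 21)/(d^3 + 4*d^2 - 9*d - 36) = (d + 7)/(d^2 + 7*d + 12)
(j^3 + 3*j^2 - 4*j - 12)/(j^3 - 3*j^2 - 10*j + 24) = (j + 2)/(j - 4)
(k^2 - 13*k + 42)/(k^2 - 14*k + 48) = (k - 7)/(k - 8)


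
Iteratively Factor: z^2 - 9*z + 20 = (z - 5)*(z - 4)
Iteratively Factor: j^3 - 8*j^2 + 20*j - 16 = (j - 2)*(j^2 - 6*j + 8) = (j - 4)*(j - 2)*(j - 2)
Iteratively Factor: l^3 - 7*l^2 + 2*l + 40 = (l + 2)*(l^2 - 9*l + 20) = (l - 4)*(l + 2)*(l - 5)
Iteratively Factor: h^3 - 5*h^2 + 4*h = (h - 4)*(h^2 - h) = (h - 4)*(h - 1)*(h)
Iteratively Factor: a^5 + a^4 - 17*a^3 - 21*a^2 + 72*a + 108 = (a + 2)*(a^4 - a^3 - 15*a^2 + 9*a + 54) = (a + 2)*(a + 3)*(a^3 - 4*a^2 - 3*a + 18) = (a - 3)*(a + 2)*(a + 3)*(a^2 - a - 6) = (a - 3)^2*(a + 2)*(a + 3)*(a + 2)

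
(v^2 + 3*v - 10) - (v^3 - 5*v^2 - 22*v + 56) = -v^3 + 6*v^2 + 25*v - 66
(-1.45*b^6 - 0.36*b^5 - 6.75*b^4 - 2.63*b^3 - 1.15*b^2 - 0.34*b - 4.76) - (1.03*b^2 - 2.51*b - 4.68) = -1.45*b^6 - 0.36*b^5 - 6.75*b^4 - 2.63*b^3 - 2.18*b^2 + 2.17*b - 0.0800000000000001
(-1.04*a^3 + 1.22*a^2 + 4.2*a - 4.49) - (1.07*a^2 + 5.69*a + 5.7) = -1.04*a^3 + 0.15*a^2 - 1.49*a - 10.19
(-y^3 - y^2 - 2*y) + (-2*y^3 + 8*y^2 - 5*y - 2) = -3*y^3 + 7*y^2 - 7*y - 2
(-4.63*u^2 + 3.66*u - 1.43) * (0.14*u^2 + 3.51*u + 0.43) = -0.6482*u^4 - 15.7389*u^3 + 10.6555*u^2 - 3.4455*u - 0.6149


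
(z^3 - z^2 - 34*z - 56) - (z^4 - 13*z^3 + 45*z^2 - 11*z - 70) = -z^4 + 14*z^3 - 46*z^2 - 23*z + 14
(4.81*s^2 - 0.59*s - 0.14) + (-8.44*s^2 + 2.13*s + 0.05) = -3.63*s^2 + 1.54*s - 0.09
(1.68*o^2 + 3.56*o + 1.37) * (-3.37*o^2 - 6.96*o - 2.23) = -5.6616*o^4 - 23.69*o^3 - 33.1409*o^2 - 17.474*o - 3.0551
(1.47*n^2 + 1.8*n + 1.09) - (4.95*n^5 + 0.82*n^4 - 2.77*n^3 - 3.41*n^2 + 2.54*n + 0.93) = -4.95*n^5 - 0.82*n^4 + 2.77*n^3 + 4.88*n^2 - 0.74*n + 0.16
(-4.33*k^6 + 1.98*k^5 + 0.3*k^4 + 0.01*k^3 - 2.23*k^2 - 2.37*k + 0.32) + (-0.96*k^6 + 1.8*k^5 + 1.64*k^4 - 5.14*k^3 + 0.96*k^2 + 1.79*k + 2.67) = -5.29*k^6 + 3.78*k^5 + 1.94*k^4 - 5.13*k^3 - 1.27*k^2 - 0.58*k + 2.99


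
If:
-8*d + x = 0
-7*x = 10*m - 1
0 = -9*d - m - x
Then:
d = -1/114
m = 17/114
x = -4/57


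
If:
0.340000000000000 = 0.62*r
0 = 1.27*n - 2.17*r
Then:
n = 0.94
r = 0.55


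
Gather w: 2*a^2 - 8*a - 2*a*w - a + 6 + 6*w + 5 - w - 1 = 2*a^2 - 9*a + w*(5 - 2*a) + 10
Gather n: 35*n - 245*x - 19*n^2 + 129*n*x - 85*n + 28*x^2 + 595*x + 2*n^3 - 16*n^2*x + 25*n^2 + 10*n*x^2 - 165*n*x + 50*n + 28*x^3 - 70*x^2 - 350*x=2*n^3 + n^2*(6 - 16*x) + n*(10*x^2 - 36*x) + 28*x^3 - 42*x^2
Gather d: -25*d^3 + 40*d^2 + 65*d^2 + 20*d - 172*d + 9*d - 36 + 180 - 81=-25*d^3 + 105*d^2 - 143*d + 63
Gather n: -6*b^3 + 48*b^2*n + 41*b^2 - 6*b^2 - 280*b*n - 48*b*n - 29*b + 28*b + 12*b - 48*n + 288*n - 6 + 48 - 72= -6*b^3 + 35*b^2 + 11*b + n*(48*b^2 - 328*b + 240) - 30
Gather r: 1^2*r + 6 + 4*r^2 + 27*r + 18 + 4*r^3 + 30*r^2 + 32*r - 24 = 4*r^3 + 34*r^2 + 60*r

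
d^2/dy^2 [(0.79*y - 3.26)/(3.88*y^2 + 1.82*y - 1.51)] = ((22.422 - 18.3912*y)*(3.88*y^2 + 1.82*y - 1.51) + (0.79*y - 3.26)*(7.76*y + 1.82)*(15.52*y + 3.64))/(3.88*y^2 + 1.82*y - 1.51)^3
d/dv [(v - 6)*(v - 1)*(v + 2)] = 3*v^2 - 10*v - 8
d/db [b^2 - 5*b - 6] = 2*b - 5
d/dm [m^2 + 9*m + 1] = 2*m + 9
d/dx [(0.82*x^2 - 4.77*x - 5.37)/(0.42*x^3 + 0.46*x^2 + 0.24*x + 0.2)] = (-0.3444*x^4 + 4.0068*x^3 + 9.1572*x^2 + 5.2684*x + 0.3348)/(0.1764*x^6 + 0.3864*x^5 + 0.4132*x^4 + 0.3888*x^3 + 0.2416*x^2 + 0.096*x + 0.04)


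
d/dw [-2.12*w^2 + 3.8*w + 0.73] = 3.8 - 4.24*w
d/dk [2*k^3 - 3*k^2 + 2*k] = 6*k^2 - 6*k + 2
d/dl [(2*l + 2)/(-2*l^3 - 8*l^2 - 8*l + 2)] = (-l^3 - 4*l^2 - 4*l + (l + 1)*(3*l^2 + 8*l + 4) + 1)/(l^3 + 4*l^2 + 4*l - 1)^2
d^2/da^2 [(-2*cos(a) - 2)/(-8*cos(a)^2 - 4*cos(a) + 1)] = 2*(-144*(1 - cos(2*a))^2*cos(a) - 56*(1 - cos(2*a))^2 + 255*cos(a) - 58*cos(2*a) - 132*cos(3*a) + 32*cos(5*a) + 222)/(4*cos(a) + 4*cos(2*a) + 3)^3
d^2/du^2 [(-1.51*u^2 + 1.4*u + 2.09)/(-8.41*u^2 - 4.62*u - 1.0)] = (-315.378364*u^3 - 963.124974*u^2 - 416.587668*u - 38.109792)/(594.823321*u^6 + 980.291466*u^5 + 750.703512*u^4 + 331.736328*u^3 + 89.2632*u^2 + 13.86*u + 1.0)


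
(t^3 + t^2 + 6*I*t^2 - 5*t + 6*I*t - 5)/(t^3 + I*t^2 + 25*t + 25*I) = (t + 1)/(t - 5*I)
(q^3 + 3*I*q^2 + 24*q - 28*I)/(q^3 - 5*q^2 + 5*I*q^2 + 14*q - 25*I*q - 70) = (q - 2*I)/(q - 5)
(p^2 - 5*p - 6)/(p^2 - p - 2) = (p - 6)/(p - 2)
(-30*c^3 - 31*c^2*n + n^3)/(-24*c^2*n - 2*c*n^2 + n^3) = (5*c^2 + 6*c*n + n^2)/(n*(4*c + n))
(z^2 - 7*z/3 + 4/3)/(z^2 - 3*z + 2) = (z - 4/3)/(z - 2)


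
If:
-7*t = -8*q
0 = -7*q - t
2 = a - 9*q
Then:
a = 2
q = 0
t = 0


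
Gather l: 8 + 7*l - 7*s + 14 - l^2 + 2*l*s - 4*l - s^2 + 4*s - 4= -l^2 + l*(2*s + 3) - s^2 - 3*s + 18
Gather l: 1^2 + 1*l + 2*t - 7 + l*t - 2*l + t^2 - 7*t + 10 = l*(t - 1) + t^2 - 5*t + 4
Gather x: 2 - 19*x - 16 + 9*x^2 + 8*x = 9*x^2 - 11*x - 14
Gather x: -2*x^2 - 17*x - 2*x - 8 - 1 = -2*x^2 - 19*x - 9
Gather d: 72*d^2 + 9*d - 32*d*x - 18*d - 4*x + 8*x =72*d^2 + d*(-32*x - 9) + 4*x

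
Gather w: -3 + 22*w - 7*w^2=-7*w^2 + 22*w - 3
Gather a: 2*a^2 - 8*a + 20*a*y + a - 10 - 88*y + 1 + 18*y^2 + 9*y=2*a^2 + a*(20*y - 7) + 18*y^2 - 79*y - 9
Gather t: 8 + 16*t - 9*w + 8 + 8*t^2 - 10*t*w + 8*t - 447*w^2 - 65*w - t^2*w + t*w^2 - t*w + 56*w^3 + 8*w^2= t^2*(8 - w) + t*(w^2 - 11*w + 24) + 56*w^3 - 439*w^2 - 74*w + 16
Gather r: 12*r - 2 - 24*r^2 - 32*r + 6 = -24*r^2 - 20*r + 4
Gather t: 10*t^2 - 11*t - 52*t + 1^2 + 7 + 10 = 10*t^2 - 63*t + 18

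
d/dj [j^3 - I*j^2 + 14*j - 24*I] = 3*j^2 - 2*I*j + 14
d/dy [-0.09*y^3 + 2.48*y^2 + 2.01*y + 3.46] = -0.27*y^2 + 4.96*y + 2.01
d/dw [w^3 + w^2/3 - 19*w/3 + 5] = 3*w^2 + 2*w/3 - 19/3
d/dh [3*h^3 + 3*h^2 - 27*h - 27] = 9*h^2 + 6*h - 27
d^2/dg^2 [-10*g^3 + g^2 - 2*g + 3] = 2 - 60*g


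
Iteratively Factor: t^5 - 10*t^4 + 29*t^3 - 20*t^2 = (t - 4)*(t^4 - 6*t^3 + 5*t^2) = t*(t - 4)*(t^3 - 6*t^2 + 5*t) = t*(t - 4)*(t - 1)*(t^2 - 5*t) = t^2*(t - 4)*(t - 1)*(t - 5)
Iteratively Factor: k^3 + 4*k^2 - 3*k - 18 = (k + 3)*(k^2 + k - 6) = (k + 3)^2*(k - 2)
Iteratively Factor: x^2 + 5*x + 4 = (x + 1)*(x + 4)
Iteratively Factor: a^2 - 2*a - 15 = (a - 5)*(a + 3)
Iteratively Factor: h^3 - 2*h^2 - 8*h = (h - 4)*(h^2 + 2*h) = h*(h - 4)*(h + 2)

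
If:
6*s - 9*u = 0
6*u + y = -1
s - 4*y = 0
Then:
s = -4/17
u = -8/51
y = -1/17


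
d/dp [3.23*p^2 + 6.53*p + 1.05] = 6.46*p + 6.53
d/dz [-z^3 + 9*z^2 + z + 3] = -3*z^2 + 18*z + 1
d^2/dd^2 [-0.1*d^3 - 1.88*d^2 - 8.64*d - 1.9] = -0.6*d - 3.76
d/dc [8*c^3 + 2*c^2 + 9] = 4*c*(6*c + 1)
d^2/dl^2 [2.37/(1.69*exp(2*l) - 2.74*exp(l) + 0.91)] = ((6.4938 - 16.0212*exp(l))*(1.69*exp(2*l) - 2.74*exp(l) + 0.91) + 2.37*(3.38*exp(l) - 2.74)*(6.76*exp(l) - 5.48)*exp(l))*exp(l)/(1.69*exp(2*l) - 2.74*exp(l) + 0.91)^3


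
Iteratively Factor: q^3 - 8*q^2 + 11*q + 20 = (q - 4)*(q^2 - 4*q - 5) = (q - 5)*(q - 4)*(q + 1)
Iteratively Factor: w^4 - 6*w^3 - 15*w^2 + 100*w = (w - 5)*(w^3 - w^2 - 20*w) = (w - 5)^2*(w^2 + 4*w) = w*(w - 5)^2*(w + 4)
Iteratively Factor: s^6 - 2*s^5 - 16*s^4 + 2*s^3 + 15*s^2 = (s + 1)*(s^5 - 3*s^4 - 13*s^3 + 15*s^2) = s*(s + 1)*(s^4 - 3*s^3 - 13*s^2 + 15*s) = s^2*(s + 1)*(s^3 - 3*s^2 - 13*s + 15) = s^2*(s - 5)*(s + 1)*(s^2 + 2*s - 3) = s^2*(s - 5)*(s + 1)*(s + 3)*(s - 1)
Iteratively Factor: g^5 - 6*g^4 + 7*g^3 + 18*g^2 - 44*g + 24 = (g - 1)*(g^4 - 5*g^3 + 2*g^2 + 20*g - 24) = (g - 3)*(g - 1)*(g^3 - 2*g^2 - 4*g + 8) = (g - 3)*(g - 2)*(g - 1)*(g^2 - 4) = (g - 3)*(g - 2)*(g - 1)*(g + 2)*(g - 2)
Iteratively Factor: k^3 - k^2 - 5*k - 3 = (k - 3)*(k^2 + 2*k + 1) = (k - 3)*(k + 1)*(k + 1)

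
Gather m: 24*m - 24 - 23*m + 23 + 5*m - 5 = 6*m - 6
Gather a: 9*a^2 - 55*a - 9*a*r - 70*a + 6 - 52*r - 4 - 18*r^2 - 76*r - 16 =9*a^2 + a*(-9*r - 125) - 18*r^2 - 128*r - 14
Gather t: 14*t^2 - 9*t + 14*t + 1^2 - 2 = 14*t^2 + 5*t - 1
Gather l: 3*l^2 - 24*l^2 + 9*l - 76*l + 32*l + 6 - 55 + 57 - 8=-21*l^2 - 35*l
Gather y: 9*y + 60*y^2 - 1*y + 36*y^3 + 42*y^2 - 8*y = 36*y^3 + 102*y^2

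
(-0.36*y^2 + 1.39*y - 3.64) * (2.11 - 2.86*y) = 1.0296*y^3 - 4.735*y^2 + 13.3433*y - 7.6804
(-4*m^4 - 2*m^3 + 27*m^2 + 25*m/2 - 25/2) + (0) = -4*m^4 - 2*m^3 + 27*m^2 + 25*m/2 - 25/2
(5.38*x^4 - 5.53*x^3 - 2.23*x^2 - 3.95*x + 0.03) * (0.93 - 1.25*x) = -6.725*x^5 + 11.9159*x^4 - 2.3554*x^3 + 2.8636*x^2 - 3.711*x + 0.0279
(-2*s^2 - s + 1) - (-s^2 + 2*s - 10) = -s^2 - 3*s + 11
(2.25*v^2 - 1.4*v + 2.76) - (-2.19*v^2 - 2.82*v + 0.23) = 4.44*v^2 + 1.42*v + 2.53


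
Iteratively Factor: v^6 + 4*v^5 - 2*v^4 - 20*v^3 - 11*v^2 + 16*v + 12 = (v + 1)*(v^5 + 3*v^4 - 5*v^3 - 15*v^2 + 4*v + 12) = (v - 2)*(v + 1)*(v^4 + 5*v^3 + 5*v^2 - 5*v - 6) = (v - 2)*(v + 1)*(v + 2)*(v^3 + 3*v^2 - v - 3) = (v - 2)*(v - 1)*(v + 1)*(v + 2)*(v^2 + 4*v + 3) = (v - 2)*(v - 1)*(v + 1)*(v + 2)*(v + 3)*(v + 1)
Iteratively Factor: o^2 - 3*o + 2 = (o - 1)*(o - 2)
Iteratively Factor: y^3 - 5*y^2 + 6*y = (y)*(y^2 - 5*y + 6) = y*(y - 3)*(y - 2)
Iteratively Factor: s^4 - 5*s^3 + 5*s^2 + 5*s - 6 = (s - 1)*(s^3 - 4*s^2 + s + 6) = (s - 1)*(s + 1)*(s^2 - 5*s + 6) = (s - 2)*(s - 1)*(s + 1)*(s - 3)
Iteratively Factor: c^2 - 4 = (c - 2)*(c + 2)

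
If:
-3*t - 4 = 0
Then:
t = -4/3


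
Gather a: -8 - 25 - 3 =-36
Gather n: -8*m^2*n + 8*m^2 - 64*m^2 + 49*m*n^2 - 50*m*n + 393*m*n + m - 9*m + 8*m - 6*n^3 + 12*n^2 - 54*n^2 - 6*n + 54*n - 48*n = -56*m^2 - 6*n^3 + n^2*(49*m - 42) + n*(-8*m^2 + 343*m)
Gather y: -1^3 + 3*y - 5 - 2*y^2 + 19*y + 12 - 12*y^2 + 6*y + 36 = -14*y^2 + 28*y + 42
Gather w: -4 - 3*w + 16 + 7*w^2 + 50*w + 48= 7*w^2 + 47*w + 60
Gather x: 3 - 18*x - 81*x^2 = -81*x^2 - 18*x + 3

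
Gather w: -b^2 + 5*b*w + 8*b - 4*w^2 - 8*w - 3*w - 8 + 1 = -b^2 + 8*b - 4*w^2 + w*(5*b - 11) - 7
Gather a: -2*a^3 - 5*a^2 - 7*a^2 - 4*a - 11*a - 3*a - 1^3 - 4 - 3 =-2*a^3 - 12*a^2 - 18*a - 8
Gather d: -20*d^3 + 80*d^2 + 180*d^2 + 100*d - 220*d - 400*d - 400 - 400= -20*d^3 + 260*d^2 - 520*d - 800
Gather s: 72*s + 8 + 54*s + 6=126*s + 14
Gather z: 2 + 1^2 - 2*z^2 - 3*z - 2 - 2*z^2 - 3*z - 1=-4*z^2 - 6*z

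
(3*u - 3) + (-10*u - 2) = -7*u - 5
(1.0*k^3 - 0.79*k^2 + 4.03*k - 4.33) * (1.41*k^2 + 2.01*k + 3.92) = 1.41*k^5 + 0.8961*k^4 + 8.0144*k^3 - 1.1018*k^2 + 7.0943*k - 16.9736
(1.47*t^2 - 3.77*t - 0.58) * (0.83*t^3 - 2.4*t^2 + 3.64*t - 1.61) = 1.2201*t^5 - 6.6571*t^4 + 13.9174*t^3 - 14.6975*t^2 + 3.9585*t + 0.9338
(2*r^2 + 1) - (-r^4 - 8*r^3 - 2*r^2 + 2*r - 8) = r^4 + 8*r^3 + 4*r^2 - 2*r + 9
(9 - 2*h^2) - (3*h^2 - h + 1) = -5*h^2 + h + 8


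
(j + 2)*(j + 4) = j^2 + 6*j + 8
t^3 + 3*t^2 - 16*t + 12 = (t - 2)*(t - 1)*(t + 6)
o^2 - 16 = (o - 4)*(o + 4)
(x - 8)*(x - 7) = x^2 - 15*x + 56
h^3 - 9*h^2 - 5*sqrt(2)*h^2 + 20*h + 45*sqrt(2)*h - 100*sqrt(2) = (h - 5)*(h - 4)*(h - 5*sqrt(2))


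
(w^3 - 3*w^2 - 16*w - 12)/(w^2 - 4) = (w^2 - 5*w - 6)/(w - 2)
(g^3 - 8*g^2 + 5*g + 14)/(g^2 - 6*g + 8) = (g^2 - 6*g - 7)/(g - 4)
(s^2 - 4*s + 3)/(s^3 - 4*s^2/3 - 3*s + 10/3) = 3*(s - 3)/(3*s^2 - s - 10)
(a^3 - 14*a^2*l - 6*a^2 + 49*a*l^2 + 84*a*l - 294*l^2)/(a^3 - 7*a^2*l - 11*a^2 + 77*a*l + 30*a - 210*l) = (a - 7*l)/(a - 5)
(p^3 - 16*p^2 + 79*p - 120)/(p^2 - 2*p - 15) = (p^2 - 11*p + 24)/(p + 3)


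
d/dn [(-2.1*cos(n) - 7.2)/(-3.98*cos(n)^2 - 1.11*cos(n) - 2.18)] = (8.358*cos(n)^2 + 57.312*cos(n) + 3.414)*sin(n)/(15.8404*cos(n)^4 + 8.8356*cos(n)^3 + 18.5849*cos(n)^2 + 4.8396*cos(n) + 4.7524)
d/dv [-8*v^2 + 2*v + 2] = 2 - 16*v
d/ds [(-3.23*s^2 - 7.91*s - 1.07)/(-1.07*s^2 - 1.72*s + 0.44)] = (-2.9081*s^2 - 5.1322*s - 5.3208)/(1.1449*s^4 + 3.6808*s^3 + 2.0168*s^2 - 1.5136*s + 0.1936)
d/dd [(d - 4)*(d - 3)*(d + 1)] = 3*d^2 - 12*d + 5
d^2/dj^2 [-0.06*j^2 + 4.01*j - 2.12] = -0.120000000000000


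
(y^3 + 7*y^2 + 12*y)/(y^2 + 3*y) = y + 4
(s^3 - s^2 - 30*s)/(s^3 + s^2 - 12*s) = (s^2 - s - 30)/(s^2 + s - 12)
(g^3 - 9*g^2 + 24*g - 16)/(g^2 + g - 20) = (g^2 - 5*g + 4)/(g + 5)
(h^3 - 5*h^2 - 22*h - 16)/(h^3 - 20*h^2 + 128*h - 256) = (h^2 + 3*h + 2)/(h^2 - 12*h + 32)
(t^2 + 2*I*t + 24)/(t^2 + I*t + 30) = (t - 4*I)/(t - 5*I)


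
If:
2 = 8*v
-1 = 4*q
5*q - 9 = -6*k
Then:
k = 41/24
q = -1/4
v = 1/4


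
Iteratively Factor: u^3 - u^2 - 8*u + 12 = (u - 2)*(u^2 + u - 6) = (u - 2)*(u + 3)*(u - 2)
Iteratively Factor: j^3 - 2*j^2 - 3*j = (j + 1)*(j^2 - 3*j) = (j - 3)*(j + 1)*(j)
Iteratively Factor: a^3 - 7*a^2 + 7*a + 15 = (a - 5)*(a^2 - 2*a - 3) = (a - 5)*(a - 3)*(a + 1)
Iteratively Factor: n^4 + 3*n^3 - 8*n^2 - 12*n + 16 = (n - 2)*(n^3 + 5*n^2 + 2*n - 8) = (n - 2)*(n + 2)*(n^2 + 3*n - 4) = (n - 2)*(n + 2)*(n + 4)*(n - 1)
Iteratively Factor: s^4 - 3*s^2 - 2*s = (s)*(s^3 - 3*s - 2) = s*(s + 1)*(s^2 - s - 2) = s*(s + 1)^2*(s - 2)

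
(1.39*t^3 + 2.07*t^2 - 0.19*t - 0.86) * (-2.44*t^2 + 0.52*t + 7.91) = -3.3916*t^5 - 4.328*t^4 + 12.5349*t^3 + 18.3733*t^2 - 1.9501*t - 6.8026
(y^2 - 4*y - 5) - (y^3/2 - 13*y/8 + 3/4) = -y^3/2 + y^2 - 19*y/8 - 23/4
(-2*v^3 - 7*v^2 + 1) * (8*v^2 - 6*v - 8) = -16*v^5 - 44*v^4 + 58*v^3 + 64*v^2 - 6*v - 8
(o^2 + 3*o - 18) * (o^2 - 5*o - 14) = o^4 - 2*o^3 - 47*o^2 + 48*o + 252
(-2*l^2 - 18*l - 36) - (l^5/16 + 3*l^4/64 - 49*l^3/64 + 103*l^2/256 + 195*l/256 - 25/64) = -l^5/16 - 3*l^4/64 + 49*l^3/64 - 615*l^2/256 - 4803*l/256 - 2279/64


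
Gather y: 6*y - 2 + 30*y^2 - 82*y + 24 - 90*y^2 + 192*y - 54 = -60*y^2 + 116*y - 32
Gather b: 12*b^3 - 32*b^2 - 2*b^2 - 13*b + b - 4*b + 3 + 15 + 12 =12*b^3 - 34*b^2 - 16*b + 30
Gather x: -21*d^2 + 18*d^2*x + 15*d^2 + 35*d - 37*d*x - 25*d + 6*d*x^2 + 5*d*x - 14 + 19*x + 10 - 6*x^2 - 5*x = -6*d^2 + 10*d + x^2*(6*d - 6) + x*(18*d^2 - 32*d + 14) - 4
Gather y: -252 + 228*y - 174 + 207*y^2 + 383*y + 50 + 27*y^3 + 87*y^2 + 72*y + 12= 27*y^3 + 294*y^2 + 683*y - 364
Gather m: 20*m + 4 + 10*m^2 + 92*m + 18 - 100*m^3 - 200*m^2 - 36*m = -100*m^3 - 190*m^2 + 76*m + 22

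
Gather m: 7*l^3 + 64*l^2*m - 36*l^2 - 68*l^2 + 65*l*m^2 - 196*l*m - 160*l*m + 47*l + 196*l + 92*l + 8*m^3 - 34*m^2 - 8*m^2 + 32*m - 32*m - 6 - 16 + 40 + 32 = 7*l^3 - 104*l^2 + 335*l + 8*m^3 + m^2*(65*l - 42) + m*(64*l^2 - 356*l) + 50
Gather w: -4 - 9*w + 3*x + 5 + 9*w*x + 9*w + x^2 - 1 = 9*w*x + x^2 + 3*x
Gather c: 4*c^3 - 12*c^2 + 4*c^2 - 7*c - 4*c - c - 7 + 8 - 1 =4*c^3 - 8*c^2 - 12*c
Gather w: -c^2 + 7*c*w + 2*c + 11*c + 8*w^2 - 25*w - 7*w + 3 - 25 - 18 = -c^2 + 13*c + 8*w^2 + w*(7*c - 32) - 40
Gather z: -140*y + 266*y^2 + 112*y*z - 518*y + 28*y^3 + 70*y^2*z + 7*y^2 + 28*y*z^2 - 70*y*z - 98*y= 28*y^3 + 273*y^2 + 28*y*z^2 - 756*y + z*(70*y^2 + 42*y)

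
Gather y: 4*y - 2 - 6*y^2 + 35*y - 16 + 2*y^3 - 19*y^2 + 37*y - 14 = 2*y^3 - 25*y^2 + 76*y - 32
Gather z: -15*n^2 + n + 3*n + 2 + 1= -15*n^2 + 4*n + 3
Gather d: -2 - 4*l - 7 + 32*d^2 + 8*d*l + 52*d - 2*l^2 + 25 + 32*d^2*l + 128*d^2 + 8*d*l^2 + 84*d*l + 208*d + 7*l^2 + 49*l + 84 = d^2*(32*l + 160) + d*(8*l^2 + 92*l + 260) + 5*l^2 + 45*l + 100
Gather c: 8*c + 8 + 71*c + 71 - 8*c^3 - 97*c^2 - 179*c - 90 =-8*c^3 - 97*c^2 - 100*c - 11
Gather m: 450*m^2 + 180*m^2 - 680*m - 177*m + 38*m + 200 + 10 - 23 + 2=630*m^2 - 819*m + 189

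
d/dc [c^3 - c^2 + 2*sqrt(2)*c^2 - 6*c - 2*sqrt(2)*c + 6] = 3*c^2 - 2*c + 4*sqrt(2)*c - 6 - 2*sqrt(2)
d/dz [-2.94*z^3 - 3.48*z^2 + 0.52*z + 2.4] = -8.82*z^2 - 6.96*z + 0.52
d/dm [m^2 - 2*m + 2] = 2*m - 2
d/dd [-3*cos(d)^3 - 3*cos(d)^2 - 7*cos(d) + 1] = (9*cos(d)^2 + 6*cos(d) + 7)*sin(d)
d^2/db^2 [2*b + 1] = 0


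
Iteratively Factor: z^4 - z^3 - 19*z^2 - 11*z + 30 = (z + 3)*(z^3 - 4*z^2 - 7*z + 10) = (z + 2)*(z + 3)*(z^2 - 6*z + 5) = (z - 1)*(z + 2)*(z + 3)*(z - 5)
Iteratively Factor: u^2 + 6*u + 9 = (u + 3)*(u + 3)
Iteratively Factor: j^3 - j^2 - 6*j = (j)*(j^2 - j - 6) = j*(j - 3)*(j + 2)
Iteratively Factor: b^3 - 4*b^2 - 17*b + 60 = (b + 4)*(b^2 - 8*b + 15) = (b - 5)*(b + 4)*(b - 3)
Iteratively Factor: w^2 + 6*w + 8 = (w + 4)*(w + 2)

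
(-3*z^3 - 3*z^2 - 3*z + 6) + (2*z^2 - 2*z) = -3*z^3 - z^2 - 5*z + 6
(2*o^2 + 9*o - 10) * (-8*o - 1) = -16*o^3 - 74*o^2 + 71*o + 10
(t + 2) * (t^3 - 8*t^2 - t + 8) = t^4 - 6*t^3 - 17*t^2 + 6*t + 16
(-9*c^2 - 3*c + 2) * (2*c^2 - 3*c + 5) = -18*c^4 + 21*c^3 - 32*c^2 - 21*c + 10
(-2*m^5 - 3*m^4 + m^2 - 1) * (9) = -18*m^5 - 27*m^4 + 9*m^2 - 9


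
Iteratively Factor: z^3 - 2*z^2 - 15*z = (z - 5)*(z^2 + 3*z) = (z - 5)*(z + 3)*(z)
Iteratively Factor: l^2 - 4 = (l + 2)*(l - 2)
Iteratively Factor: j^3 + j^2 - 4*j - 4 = (j - 2)*(j^2 + 3*j + 2) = (j - 2)*(j + 2)*(j + 1)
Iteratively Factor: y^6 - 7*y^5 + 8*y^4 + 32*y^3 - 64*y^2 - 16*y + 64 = (y - 4)*(y^5 - 3*y^4 - 4*y^3 + 16*y^2 - 16) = (y - 4)*(y - 2)*(y^4 - y^3 - 6*y^2 + 4*y + 8) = (y - 4)*(y - 2)^2*(y^3 + y^2 - 4*y - 4) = (y - 4)*(y - 2)^3*(y^2 + 3*y + 2) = (y - 4)*(y - 2)^3*(y + 2)*(y + 1)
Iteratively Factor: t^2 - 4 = (t - 2)*(t + 2)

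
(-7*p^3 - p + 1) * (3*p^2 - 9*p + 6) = -21*p^5 + 63*p^4 - 45*p^3 + 12*p^2 - 15*p + 6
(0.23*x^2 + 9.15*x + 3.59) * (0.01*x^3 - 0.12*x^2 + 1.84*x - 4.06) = 0.0023*x^5 + 0.0639*x^4 - 0.6389*x^3 + 15.4714*x^2 - 30.5434*x - 14.5754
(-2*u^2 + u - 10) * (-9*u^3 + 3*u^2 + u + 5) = 18*u^5 - 15*u^4 + 91*u^3 - 39*u^2 - 5*u - 50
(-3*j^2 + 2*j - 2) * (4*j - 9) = -12*j^3 + 35*j^2 - 26*j + 18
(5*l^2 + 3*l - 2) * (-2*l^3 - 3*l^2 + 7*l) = -10*l^5 - 21*l^4 + 30*l^3 + 27*l^2 - 14*l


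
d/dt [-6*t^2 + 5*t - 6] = 5 - 12*t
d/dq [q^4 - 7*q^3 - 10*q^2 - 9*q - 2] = 4*q^3 - 21*q^2 - 20*q - 9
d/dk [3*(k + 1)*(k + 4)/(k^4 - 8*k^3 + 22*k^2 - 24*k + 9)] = 3*(-2*k^3 - 15*k^2 + 10*k + 47)/(k^6 - 12*k^5 + 57*k^4 - 136*k^3 + 171*k^2 - 108*k + 27)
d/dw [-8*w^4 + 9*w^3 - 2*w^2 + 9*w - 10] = -32*w^3 + 27*w^2 - 4*w + 9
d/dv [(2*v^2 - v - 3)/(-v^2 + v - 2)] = (v^2 - 14*v + 5)/(v^4 - 2*v^3 + 5*v^2 - 4*v + 4)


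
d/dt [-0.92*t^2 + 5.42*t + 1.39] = 5.42 - 1.84*t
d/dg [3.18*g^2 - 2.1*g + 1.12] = 6.36*g - 2.1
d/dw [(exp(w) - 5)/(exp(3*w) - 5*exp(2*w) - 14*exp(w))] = 2*(-exp(3*w) + 10*exp(2*w) - 25*exp(w) - 35)*exp(-w)/(exp(4*w) - 10*exp(3*w) - 3*exp(2*w) + 140*exp(w) + 196)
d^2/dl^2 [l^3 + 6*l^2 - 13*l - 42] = 6*l + 12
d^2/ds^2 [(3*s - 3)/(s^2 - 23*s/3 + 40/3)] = 18*((26 - 9*s)*(3*s^2 - 23*s + 40) + (s - 1)*(6*s - 23)^2)/(3*s^2 - 23*s + 40)^3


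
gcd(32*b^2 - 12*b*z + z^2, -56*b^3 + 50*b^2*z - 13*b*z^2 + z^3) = -4*b + z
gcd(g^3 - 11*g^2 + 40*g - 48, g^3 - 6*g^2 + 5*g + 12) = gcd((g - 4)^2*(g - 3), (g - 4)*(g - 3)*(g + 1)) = g^2 - 7*g + 12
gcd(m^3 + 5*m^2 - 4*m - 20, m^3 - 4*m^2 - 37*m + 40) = m + 5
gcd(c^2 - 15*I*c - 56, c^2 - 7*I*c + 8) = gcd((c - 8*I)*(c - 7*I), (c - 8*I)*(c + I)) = c - 8*I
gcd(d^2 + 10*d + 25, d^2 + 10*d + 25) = d^2 + 10*d + 25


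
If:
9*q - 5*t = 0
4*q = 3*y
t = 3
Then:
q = 5/3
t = 3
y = 20/9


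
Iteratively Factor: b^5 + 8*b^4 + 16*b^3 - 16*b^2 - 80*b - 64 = (b + 2)*(b^4 + 6*b^3 + 4*b^2 - 24*b - 32) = (b + 2)*(b + 4)*(b^3 + 2*b^2 - 4*b - 8) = (b - 2)*(b + 2)*(b + 4)*(b^2 + 4*b + 4) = (b - 2)*(b + 2)^2*(b + 4)*(b + 2)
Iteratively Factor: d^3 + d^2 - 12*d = (d - 3)*(d^2 + 4*d) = d*(d - 3)*(d + 4)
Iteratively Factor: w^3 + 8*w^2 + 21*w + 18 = (w + 3)*(w^2 + 5*w + 6) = (w + 3)^2*(w + 2)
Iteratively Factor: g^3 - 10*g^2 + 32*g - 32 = (g - 4)*(g^2 - 6*g + 8) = (g - 4)^2*(g - 2)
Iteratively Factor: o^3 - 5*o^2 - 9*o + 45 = (o + 3)*(o^2 - 8*o + 15) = (o - 5)*(o + 3)*(o - 3)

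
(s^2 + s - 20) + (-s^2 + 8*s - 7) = 9*s - 27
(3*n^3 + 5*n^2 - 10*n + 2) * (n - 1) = 3*n^4 + 2*n^3 - 15*n^2 + 12*n - 2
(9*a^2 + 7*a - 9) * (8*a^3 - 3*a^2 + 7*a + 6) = 72*a^5 + 29*a^4 - 30*a^3 + 130*a^2 - 21*a - 54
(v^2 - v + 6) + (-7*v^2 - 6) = -6*v^2 - v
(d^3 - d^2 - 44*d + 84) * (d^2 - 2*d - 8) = d^5 - 3*d^4 - 50*d^3 + 180*d^2 + 184*d - 672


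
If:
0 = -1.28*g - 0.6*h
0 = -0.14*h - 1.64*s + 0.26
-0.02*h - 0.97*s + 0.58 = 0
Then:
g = 3.18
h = -6.79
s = 0.74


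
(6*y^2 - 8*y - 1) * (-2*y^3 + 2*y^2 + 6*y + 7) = -12*y^5 + 28*y^4 + 22*y^3 - 8*y^2 - 62*y - 7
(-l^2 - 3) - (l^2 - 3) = -2*l^2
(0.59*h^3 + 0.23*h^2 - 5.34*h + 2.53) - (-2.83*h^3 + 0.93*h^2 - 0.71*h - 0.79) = 3.42*h^3 - 0.7*h^2 - 4.63*h + 3.32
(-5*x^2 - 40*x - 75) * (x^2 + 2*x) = -5*x^4 - 50*x^3 - 155*x^2 - 150*x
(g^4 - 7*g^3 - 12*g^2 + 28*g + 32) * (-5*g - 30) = -5*g^5 + 5*g^4 + 270*g^3 + 220*g^2 - 1000*g - 960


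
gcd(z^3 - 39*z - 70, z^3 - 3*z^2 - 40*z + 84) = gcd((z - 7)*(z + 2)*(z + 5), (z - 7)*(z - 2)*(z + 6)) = z - 7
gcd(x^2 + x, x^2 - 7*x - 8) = x + 1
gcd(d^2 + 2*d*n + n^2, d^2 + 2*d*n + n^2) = d^2 + 2*d*n + n^2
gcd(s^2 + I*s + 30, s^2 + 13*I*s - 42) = s + 6*I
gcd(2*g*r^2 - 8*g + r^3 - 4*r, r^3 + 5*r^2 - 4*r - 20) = r^2 - 4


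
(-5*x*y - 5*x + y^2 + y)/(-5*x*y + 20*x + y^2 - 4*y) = (y + 1)/(y - 4)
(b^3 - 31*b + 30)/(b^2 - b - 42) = (b^2 - 6*b + 5)/(b - 7)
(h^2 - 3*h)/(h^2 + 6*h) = (h - 3)/(h + 6)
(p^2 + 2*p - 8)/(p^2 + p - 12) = (p - 2)/(p - 3)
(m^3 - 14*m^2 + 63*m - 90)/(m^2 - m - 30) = (m^2 - 8*m + 15)/(m + 5)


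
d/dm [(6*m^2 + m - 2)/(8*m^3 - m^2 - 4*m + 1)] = (-48*m^4 - 16*m^3 + 25*m^2 + 8*m - 7)/(64*m^6 - 16*m^5 - 63*m^4 + 24*m^3 + 14*m^2 - 8*m + 1)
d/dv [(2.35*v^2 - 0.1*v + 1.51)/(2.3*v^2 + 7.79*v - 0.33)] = (18.5365*v^2 - 8.497*v - 11.7299)/(5.29*v^4 + 35.834*v^3 + 59.1661*v^2 - 5.1414*v + 0.1089)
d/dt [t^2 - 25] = 2*t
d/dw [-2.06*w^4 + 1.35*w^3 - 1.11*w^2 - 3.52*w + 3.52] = -8.24*w^3 + 4.05*w^2 - 2.22*w - 3.52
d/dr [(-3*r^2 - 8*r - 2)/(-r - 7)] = 3*(r^2 + 14*r + 18)/(r^2 + 14*r + 49)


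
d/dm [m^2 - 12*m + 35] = 2*m - 12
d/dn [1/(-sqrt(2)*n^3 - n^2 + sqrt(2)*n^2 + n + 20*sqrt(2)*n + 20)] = (3*sqrt(2)*n^2 - 2*sqrt(2)*n + 2*n - 20*sqrt(2) - 1)/(-sqrt(2)*n^3 - n^2 + sqrt(2)*n^2 + n + 20*sqrt(2)*n + 20)^2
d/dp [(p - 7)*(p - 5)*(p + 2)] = 3*p^2 - 20*p + 11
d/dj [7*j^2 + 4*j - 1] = 14*j + 4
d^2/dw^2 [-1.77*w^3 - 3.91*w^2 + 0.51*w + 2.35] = -10.62*w - 7.82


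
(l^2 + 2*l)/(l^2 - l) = (l + 2)/(l - 1)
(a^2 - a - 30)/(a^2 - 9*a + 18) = (a + 5)/(a - 3)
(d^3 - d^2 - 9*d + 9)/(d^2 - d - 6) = (d^2 + 2*d - 3)/(d + 2)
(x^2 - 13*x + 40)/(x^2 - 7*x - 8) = (x - 5)/(x + 1)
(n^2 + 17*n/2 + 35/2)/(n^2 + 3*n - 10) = (n + 7/2)/(n - 2)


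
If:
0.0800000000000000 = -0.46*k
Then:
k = -0.17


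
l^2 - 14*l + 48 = (l - 8)*(l - 6)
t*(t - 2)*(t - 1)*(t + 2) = t^4 - t^3 - 4*t^2 + 4*t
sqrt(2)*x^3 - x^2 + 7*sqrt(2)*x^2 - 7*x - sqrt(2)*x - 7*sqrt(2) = (x + 7)*(x - sqrt(2))*(sqrt(2)*x + 1)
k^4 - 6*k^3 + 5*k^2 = k^2*(k - 5)*(k - 1)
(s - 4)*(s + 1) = s^2 - 3*s - 4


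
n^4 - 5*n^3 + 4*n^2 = n^2*(n - 4)*(n - 1)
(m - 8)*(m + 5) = m^2 - 3*m - 40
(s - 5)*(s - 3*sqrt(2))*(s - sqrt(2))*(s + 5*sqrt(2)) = s^4 - 5*s^3 + sqrt(2)*s^3 - 34*s^2 - 5*sqrt(2)*s^2 + 30*sqrt(2)*s + 170*s - 150*sqrt(2)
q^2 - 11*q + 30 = (q - 6)*(q - 5)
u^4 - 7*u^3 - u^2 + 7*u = u*(u - 7)*(u - 1)*(u + 1)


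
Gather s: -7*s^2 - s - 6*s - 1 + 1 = -7*s^2 - 7*s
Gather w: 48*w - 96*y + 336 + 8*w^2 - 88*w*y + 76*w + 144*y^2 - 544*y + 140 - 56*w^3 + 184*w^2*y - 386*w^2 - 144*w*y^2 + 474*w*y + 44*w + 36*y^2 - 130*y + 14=-56*w^3 + w^2*(184*y - 378) + w*(-144*y^2 + 386*y + 168) + 180*y^2 - 770*y + 490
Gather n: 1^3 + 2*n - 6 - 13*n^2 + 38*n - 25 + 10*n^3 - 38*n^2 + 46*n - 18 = 10*n^3 - 51*n^2 + 86*n - 48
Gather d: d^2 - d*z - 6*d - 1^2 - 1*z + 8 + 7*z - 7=d^2 + d*(-z - 6) + 6*z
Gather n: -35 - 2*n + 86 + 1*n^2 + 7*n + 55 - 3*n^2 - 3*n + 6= -2*n^2 + 2*n + 112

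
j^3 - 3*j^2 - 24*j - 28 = (j - 7)*(j + 2)^2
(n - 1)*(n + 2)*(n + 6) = n^3 + 7*n^2 + 4*n - 12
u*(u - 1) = u^2 - u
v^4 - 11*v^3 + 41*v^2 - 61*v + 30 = (v - 5)*(v - 3)*(v - 2)*(v - 1)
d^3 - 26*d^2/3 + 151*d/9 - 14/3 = (d - 6)*(d - 7/3)*(d - 1/3)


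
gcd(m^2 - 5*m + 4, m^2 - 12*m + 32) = m - 4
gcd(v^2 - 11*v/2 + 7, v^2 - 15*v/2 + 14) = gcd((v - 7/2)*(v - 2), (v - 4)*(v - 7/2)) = v - 7/2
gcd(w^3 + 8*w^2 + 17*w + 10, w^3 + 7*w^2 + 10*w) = w^2 + 7*w + 10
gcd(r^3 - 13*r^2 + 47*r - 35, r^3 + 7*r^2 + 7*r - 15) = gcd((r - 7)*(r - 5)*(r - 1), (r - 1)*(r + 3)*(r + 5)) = r - 1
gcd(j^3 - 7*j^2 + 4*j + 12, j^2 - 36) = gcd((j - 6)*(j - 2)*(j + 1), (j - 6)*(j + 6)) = j - 6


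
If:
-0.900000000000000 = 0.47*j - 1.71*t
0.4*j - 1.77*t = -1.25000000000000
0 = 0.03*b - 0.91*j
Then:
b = 111.67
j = 3.68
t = 1.54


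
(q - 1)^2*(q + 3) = q^3 + q^2 - 5*q + 3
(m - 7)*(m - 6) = m^2 - 13*m + 42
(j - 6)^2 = j^2 - 12*j + 36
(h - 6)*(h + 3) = h^2 - 3*h - 18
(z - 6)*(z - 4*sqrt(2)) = z^2 - 6*z - 4*sqrt(2)*z + 24*sqrt(2)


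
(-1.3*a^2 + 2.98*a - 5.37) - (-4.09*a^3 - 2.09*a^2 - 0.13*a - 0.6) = 4.09*a^3 + 0.79*a^2 + 3.11*a - 4.77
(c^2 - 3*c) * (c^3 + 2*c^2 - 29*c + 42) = c^5 - c^4 - 35*c^3 + 129*c^2 - 126*c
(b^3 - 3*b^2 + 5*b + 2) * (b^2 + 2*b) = b^5 - b^4 - b^3 + 12*b^2 + 4*b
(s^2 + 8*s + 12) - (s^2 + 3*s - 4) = 5*s + 16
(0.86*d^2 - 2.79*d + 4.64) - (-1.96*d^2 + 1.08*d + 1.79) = 2.82*d^2 - 3.87*d + 2.85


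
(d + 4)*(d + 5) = d^2 + 9*d + 20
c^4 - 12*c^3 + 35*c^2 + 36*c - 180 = (c - 6)*(c - 5)*(c - 3)*(c + 2)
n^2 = n^2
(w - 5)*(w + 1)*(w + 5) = w^3 + w^2 - 25*w - 25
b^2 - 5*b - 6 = (b - 6)*(b + 1)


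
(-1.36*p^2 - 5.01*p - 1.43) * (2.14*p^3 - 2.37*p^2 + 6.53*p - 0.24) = -2.9104*p^5 - 7.4982*p^4 - 0.0673000000000012*p^3 - 28.9998*p^2 - 8.1355*p + 0.3432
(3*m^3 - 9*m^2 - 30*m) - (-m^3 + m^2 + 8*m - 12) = 4*m^3 - 10*m^2 - 38*m + 12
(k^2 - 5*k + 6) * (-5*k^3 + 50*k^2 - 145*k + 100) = -5*k^5 + 75*k^4 - 425*k^3 + 1125*k^2 - 1370*k + 600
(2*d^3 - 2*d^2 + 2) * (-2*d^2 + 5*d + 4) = -4*d^5 + 14*d^4 - 2*d^3 - 12*d^2 + 10*d + 8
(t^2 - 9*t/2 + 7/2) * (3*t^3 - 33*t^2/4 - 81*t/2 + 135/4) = 3*t^5 - 87*t^4/4 + 57*t^3/8 + 1497*t^2/8 - 2349*t/8 + 945/8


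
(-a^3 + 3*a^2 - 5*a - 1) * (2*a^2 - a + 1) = -2*a^5 + 7*a^4 - 14*a^3 + 6*a^2 - 4*a - 1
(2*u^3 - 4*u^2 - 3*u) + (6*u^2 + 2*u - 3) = 2*u^3 + 2*u^2 - u - 3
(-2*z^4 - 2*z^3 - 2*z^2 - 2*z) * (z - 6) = -2*z^5 + 10*z^4 + 10*z^3 + 10*z^2 + 12*z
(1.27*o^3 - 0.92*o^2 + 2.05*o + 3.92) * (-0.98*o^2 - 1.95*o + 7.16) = -1.2446*o^5 - 1.5749*o^4 + 8.8782*o^3 - 14.4263*o^2 + 7.034*o + 28.0672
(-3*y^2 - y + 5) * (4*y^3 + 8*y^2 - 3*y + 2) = -12*y^5 - 28*y^4 + 21*y^3 + 37*y^2 - 17*y + 10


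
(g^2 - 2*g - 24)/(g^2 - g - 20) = (g - 6)/(g - 5)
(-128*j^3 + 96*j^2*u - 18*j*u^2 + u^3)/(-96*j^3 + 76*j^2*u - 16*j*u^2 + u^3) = (-8*j + u)/(-6*j + u)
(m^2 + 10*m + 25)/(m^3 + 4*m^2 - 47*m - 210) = (m + 5)/(m^2 - m - 42)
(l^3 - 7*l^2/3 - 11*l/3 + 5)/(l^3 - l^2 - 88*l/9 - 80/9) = 3*(l^2 - 4*l + 3)/(3*l^2 - 8*l - 16)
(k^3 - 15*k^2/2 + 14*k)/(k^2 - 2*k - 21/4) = 2*k*(k - 4)/(2*k + 3)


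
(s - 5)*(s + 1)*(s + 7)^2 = s^4 + 10*s^3 - 12*s^2 - 266*s - 245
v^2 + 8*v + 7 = (v + 1)*(v + 7)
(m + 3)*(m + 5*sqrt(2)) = m^2 + 3*m + 5*sqrt(2)*m + 15*sqrt(2)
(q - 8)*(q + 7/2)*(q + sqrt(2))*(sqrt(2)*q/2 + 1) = sqrt(2)*q^4/2 - 9*sqrt(2)*q^3/4 + 2*q^3 - 13*sqrt(2)*q^2 - 9*q^2 - 56*q - 9*sqrt(2)*q/2 - 28*sqrt(2)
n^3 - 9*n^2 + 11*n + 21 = (n - 7)*(n - 3)*(n + 1)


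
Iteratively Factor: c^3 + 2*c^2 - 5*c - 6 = (c + 1)*(c^2 + c - 6) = (c - 2)*(c + 1)*(c + 3)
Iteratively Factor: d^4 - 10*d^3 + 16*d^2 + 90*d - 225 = (d - 3)*(d^3 - 7*d^2 - 5*d + 75) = (d - 5)*(d - 3)*(d^2 - 2*d - 15) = (d - 5)^2*(d - 3)*(d + 3)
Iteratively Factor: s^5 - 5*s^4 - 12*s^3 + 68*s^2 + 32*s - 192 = (s - 2)*(s^4 - 3*s^3 - 18*s^2 + 32*s + 96) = (s - 2)*(s + 3)*(s^3 - 6*s^2 + 32) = (s - 4)*(s - 2)*(s + 3)*(s^2 - 2*s - 8) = (s - 4)*(s - 2)*(s + 2)*(s + 3)*(s - 4)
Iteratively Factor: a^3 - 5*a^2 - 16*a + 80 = (a + 4)*(a^2 - 9*a + 20) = (a - 4)*(a + 4)*(a - 5)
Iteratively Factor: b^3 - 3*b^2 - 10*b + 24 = (b + 3)*(b^2 - 6*b + 8) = (b - 2)*(b + 3)*(b - 4)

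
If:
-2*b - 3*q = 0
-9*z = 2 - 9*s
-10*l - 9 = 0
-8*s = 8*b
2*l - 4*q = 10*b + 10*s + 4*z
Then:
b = 41/300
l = -9/10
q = -41/450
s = -41/300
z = -323/900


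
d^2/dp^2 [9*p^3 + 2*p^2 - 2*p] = 54*p + 4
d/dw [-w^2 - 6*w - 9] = -2*w - 6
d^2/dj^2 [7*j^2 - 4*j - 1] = 14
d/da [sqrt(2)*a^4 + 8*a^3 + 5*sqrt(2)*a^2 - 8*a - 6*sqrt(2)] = 4*sqrt(2)*a^3 + 24*a^2 + 10*sqrt(2)*a - 8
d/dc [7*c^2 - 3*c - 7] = 14*c - 3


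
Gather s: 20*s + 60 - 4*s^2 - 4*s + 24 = -4*s^2 + 16*s + 84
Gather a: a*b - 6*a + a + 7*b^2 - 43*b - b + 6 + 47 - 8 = a*(b - 5) + 7*b^2 - 44*b + 45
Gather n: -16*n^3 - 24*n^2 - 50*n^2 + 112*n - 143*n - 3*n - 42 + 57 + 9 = -16*n^3 - 74*n^2 - 34*n + 24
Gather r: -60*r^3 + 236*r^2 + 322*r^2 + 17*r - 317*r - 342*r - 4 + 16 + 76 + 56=-60*r^3 + 558*r^2 - 642*r + 144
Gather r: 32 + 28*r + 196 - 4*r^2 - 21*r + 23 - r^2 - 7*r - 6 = 245 - 5*r^2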